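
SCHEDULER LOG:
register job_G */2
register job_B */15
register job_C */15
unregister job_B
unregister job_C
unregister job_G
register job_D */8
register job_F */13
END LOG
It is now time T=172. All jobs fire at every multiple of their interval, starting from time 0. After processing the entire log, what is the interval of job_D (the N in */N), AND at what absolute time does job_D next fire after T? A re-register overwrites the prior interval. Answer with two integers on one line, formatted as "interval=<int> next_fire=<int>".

Op 1: register job_G */2 -> active={job_G:*/2}
Op 2: register job_B */15 -> active={job_B:*/15, job_G:*/2}
Op 3: register job_C */15 -> active={job_B:*/15, job_C:*/15, job_G:*/2}
Op 4: unregister job_B -> active={job_C:*/15, job_G:*/2}
Op 5: unregister job_C -> active={job_G:*/2}
Op 6: unregister job_G -> active={}
Op 7: register job_D */8 -> active={job_D:*/8}
Op 8: register job_F */13 -> active={job_D:*/8, job_F:*/13}
Final interval of job_D = 8
Next fire of job_D after T=172: (172//8+1)*8 = 176

Answer: interval=8 next_fire=176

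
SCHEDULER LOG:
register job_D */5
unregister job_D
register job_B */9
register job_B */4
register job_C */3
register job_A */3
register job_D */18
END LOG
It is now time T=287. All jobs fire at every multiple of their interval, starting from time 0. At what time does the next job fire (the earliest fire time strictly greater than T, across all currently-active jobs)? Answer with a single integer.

Answer: 288

Derivation:
Op 1: register job_D */5 -> active={job_D:*/5}
Op 2: unregister job_D -> active={}
Op 3: register job_B */9 -> active={job_B:*/9}
Op 4: register job_B */4 -> active={job_B:*/4}
Op 5: register job_C */3 -> active={job_B:*/4, job_C:*/3}
Op 6: register job_A */3 -> active={job_A:*/3, job_B:*/4, job_C:*/3}
Op 7: register job_D */18 -> active={job_A:*/3, job_B:*/4, job_C:*/3, job_D:*/18}
  job_A: interval 3, next fire after T=287 is 288
  job_B: interval 4, next fire after T=287 is 288
  job_C: interval 3, next fire after T=287 is 288
  job_D: interval 18, next fire after T=287 is 288
Earliest fire time = 288 (job job_A)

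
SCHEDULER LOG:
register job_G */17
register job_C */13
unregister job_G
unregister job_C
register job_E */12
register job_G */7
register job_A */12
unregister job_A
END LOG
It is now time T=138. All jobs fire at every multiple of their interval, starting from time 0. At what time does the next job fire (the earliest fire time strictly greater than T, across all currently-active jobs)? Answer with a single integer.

Op 1: register job_G */17 -> active={job_G:*/17}
Op 2: register job_C */13 -> active={job_C:*/13, job_G:*/17}
Op 3: unregister job_G -> active={job_C:*/13}
Op 4: unregister job_C -> active={}
Op 5: register job_E */12 -> active={job_E:*/12}
Op 6: register job_G */7 -> active={job_E:*/12, job_G:*/7}
Op 7: register job_A */12 -> active={job_A:*/12, job_E:*/12, job_G:*/7}
Op 8: unregister job_A -> active={job_E:*/12, job_G:*/7}
  job_E: interval 12, next fire after T=138 is 144
  job_G: interval 7, next fire after T=138 is 140
Earliest fire time = 140 (job job_G)

Answer: 140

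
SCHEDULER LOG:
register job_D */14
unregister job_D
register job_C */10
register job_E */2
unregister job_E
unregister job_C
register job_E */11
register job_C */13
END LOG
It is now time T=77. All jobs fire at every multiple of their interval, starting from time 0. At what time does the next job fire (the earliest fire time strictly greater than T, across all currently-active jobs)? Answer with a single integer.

Op 1: register job_D */14 -> active={job_D:*/14}
Op 2: unregister job_D -> active={}
Op 3: register job_C */10 -> active={job_C:*/10}
Op 4: register job_E */2 -> active={job_C:*/10, job_E:*/2}
Op 5: unregister job_E -> active={job_C:*/10}
Op 6: unregister job_C -> active={}
Op 7: register job_E */11 -> active={job_E:*/11}
Op 8: register job_C */13 -> active={job_C:*/13, job_E:*/11}
  job_C: interval 13, next fire after T=77 is 78
  job_E: interval 11, next fire after T=77 is 88
Earliest fire time = 78 (job job_C)

Answer: 78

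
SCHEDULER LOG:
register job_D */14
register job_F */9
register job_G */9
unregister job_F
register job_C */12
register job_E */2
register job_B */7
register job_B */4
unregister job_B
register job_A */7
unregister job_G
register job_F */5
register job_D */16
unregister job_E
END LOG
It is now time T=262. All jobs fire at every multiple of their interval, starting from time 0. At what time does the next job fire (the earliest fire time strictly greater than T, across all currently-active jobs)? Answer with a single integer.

Op 1: register job_D */14 -> active={job_D:*/14}
Op 2: register job_F */9 -> active={job_D:*/14, job_F:*/9}
Op 3: register job_G */9 -> active={job_D:*/14, job_F:*/9, job_G:*/9}
Op 4: unregister job_F -> active={job_D:*/14, job_G:*/9}
Op 5: register job_C */12 -> active={job_C:*/12, job_D:*/14, job_G:*/9}
Op 6: register job_E */2 -> active={job_C:*/12, job_D:*/14, job_E:*/2, job_G:*/9}
Op 7: register job_B */7 -> active={job_B:*/7, job_C:*/12, job_D:*/14, job_E:*/2, job_G:*/9}
Op 8: register job_B */4 -> active={job_B:*/4, job_C:*/12, job_D:*/14, job_E:*/2, job_G:*/9}
Op 9: unregister job_B -> active={job_C:*/12, job_D:*/14, job_E:*/2, job_G:*/9}
Op 10: register job_A */7 -> active={job_A:*/7, job_C:*/12, job_D:*/14, job_E:*/2, job_G:*/9}
Op 11: unregister job_G -> active={job_A:*/7, job_C:*/12, job_D:*/14, job_E:*/2}
Op 12: register job_F */5 -> active={job_A:*/7, job_C:*/12, job_D:*/14, job_E:*/2, job_F:*/5}
Op 13: register job_D */16 -> active={job_A:*/7, job_C:*/12, job_D:*/16, job_E:*/2, job_F:*/5}
Op 14: unregister job_E -> active={job_A:*/7, job_C:*/12, job_D:*/16, job_F:*/5}
  job_A: interval 7, next fire after T=262 is 266
  job_C: interval 12, next fire after T=262 is 264
  job_D: interval 16, next fire after T=262 is 272
  job_F: interval 5, next fire after T=262 is 265
Earliest fire time = 264 (job job_C)

Answer: 264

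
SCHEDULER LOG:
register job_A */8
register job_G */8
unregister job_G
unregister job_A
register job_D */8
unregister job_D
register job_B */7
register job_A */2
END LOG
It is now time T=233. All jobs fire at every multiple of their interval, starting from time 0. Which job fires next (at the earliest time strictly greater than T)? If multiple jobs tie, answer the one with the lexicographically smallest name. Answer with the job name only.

Answer: job_A

Derivation:
Op 1: register job_A */8 -> active={job_A:*/8}
Op 2: register job_G */8 -> active={job_A:*/8, job_G:*/8}
Op 3: unregister job_G -> active={job_A:*/8}
Op 4: unregister job_A -> active={}
Op 5: register job_D */8 -> active={job_D:*/8}
Op 6: unregister job_D -> active={}
Op 7: register job_B */7 -> active={job_B:*/7}
Op 8: register job_A */2 -> active={job_A:*/2, job_B:*/7}
  job_A: interval 2, next fire after T=233 is 234
  job_B: interval 7, next fire after T=233 is 238
Earliest = 234, winner (lex tiebreak) = job_A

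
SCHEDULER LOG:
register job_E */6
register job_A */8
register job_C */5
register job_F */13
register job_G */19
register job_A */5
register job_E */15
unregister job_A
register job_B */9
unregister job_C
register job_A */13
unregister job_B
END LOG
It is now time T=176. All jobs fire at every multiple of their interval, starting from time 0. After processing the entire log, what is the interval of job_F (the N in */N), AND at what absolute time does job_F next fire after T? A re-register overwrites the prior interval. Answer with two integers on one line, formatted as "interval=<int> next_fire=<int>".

Answer: interval=13 next_fire=182

Derivation:
Op 1: register job_E */6 -> active={job_E:*/6}
Op 2: register job_A */8 -> active={job_A:*/8, job_E:*/6}
Op 3: register job_C */5 -> active={job_A:*/8, job_C:*/5, job_E:*/6}
Op 4: register job_F */13 -> active={job_A:*/8, job_C:*/5, job_E:*/6, job_F:*/13}
Op 5: register job_G */19 -> active={job_A:*/8, job_C:*/5, job_E:*/6, job_F:*/13, job_G:*/19}
Op 6: register job_A */5 -> active={job_A:*/5, job_C:*/5, job_E:*/6, job_F:*/13, job_G:*/19}
Op 7: register job_E */15 -> active={job_A:*/5, job_C:*/5, job_E:*/15, job_F:*/13, job_G:*/19}
Op 8: unregister job_A -> active={job_C:*/5, job_E:*/15, job_F:*/13, job_G:*/19}
Op 9: register job_B */9 -> active={job_B:*/9, job_C:*/5, job_E:*/15, job_F:*/13, job_G:*/19}
Op 10: unregister job_C -> active={job_B:*/9, job_E:*/15, job_F:*/13, job_G:*/19}
Op 11: register job_A */13 -> active={job_A:*/13, job_B:*/9, job_E:*/15, job_F:*/13, job_G:*/19}
Op 12: unregister job_B -> active={job_A:*/13, job_E:*/15, job_F:*/13, job_G:*/19}
Final interval of job_F = 13
Next fire of job_F after T=176: (176//13+1)*13 = 182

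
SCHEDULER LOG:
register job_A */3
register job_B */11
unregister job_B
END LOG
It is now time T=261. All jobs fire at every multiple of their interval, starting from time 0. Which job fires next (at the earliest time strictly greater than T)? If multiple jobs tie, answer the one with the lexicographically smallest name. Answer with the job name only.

Op 1: register job_A */3 -> active={job_A:*/3}
Op 2: register job_B */11 -> active={job_A:*/3, job_B:*/11}
Op 3: unregister job_B -> active={job_A:*/3}
  job_A: interval 3, next fire after T=261 is 264
Earliest = 264, winner (lex tiebreak) = job_A

Answer: job_A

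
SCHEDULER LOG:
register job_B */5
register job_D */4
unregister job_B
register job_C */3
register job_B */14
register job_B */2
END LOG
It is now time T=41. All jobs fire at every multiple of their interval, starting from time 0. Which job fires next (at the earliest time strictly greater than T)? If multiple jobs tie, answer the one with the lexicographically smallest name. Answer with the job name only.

Answer: job_B

Derivation:
Op 1: register job_B */5 -> active={job_B:*/5}
Op 2: register job_D */4 -> active={job_B:*/5, job_D:*/4}
Op 3: unregister job_B -> active={job_D:*/4}
Op 4: register job_C */3 -> active={job_C:*/3, job_D:*/4}
Op 5: register job_B */14 -> active={job_B:*/14, job_C:*/3, job_D:*/4}
Op 6: register job_B */2 -> active={job_B:*/2, job_C:*/3, job_D:*/4}
  job_B: interval 2, next fire after T=41 is 42
  job_C: interval 3, next fire after T=41 is 42
  job_D: interval 4, next fire after T=41 is 44
Earliest = 42, winner (lex tiebreak) = job_B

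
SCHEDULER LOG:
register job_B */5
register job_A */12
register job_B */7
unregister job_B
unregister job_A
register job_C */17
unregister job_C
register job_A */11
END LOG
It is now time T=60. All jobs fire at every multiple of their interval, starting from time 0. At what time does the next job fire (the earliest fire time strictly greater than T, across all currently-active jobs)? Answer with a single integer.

Answer: 66

Derivation:
Op 1: register job_B */5 -> active={job_B:*/5}
Op 2: register job_A */12 -> active={job_A:*/12, job_B:*/5}
Op 3: register job_B */7 -> active={job_A:*/12, job_B:*/7}
Op 4: unregister job_B -> active={job_A:*/12}
Op 5: unregister job_A -> active={}
Op 6: register job_C */17 -> active={job_C:*/17}
Op 7: unregister job_C -> active={}
Op 8: register job_A */11 -> active={job_A:*/11}
  job_A: interval 11, next fire after T=60 is 66
Earliest fire time = 66 (job job_A)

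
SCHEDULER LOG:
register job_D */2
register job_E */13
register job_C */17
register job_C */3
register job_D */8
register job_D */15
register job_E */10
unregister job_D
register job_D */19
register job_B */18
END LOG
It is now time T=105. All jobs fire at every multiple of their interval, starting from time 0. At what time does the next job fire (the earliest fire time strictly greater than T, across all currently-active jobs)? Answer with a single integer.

Answer: 108

Derivation:
Op 1: register job_D */2 -> active={job_D:*/2}
Op 2: register job_E */13 -> active={job_D:*/2, job_E:*/13}
Op 3: register job_C */17 -> active={job_C:*/17, job_D:*/2, job_E:*/13}
Op 4: register job_C */3 -> active={job_C:*/3, job_D:*/2, job_E:*/13}
Op 5: register job_D */8 -> active={job_C:*/3, job_D:*/8, job_E:*/13}
Op 6: register job_D */15 -> active={job_C:*/3, job_D:*/15, job_E:*/13}
Op 7: register job_E */10 -> active={job_C:*/3, job_D:*/15, job_E:*/10}
Op 8: unregister job_D -> active={job_C:*/3, job_E:*/10}
Op 9: register job_D */19 -> active={job_C:*/3, job_D:*/19, job_E:*/10}
Op 10: register job_B */18 -> active={job_B:*/18, job_C:*/3, job_D:*/19, job_E:*/10}
  job_B: interval 18, next fire after T=105 is 108
  job_C: interval 3, next fire after T=105 is 108
  job_D: interval 19, next fire after T=105 is 114
  job_E: interval 10, next fire after T=105 is 110
Earliest fire time = 108 (job job_B)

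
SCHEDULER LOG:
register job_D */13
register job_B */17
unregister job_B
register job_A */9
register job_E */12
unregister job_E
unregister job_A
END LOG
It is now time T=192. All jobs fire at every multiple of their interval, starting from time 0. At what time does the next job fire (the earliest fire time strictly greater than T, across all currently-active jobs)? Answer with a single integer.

Answer: 195

Derivation:
Op 1: register job_D */13 -> active={job_D:*/13}
Op 2: register job_B */17 -> active={job_B:*/17, job_D:*/13}
Op 3: unregister job_B -> active={job_D:*/13}
Op 4: register job_A */9 -> active={job_A:*/9, job_D:*/13}
Op 5: register job_E */12 -> active={job_A:*/9, job_D:*/13, job_E:*/12}
Op 6: unregister job_E -> active={job_A:*/9, job_D:*/13}
Op 7: unregister job_A -> active={job_D:*/13}
  job_D: interval 13, next fire after T=192 is 195
Earliest fire time = 195 (job job_D)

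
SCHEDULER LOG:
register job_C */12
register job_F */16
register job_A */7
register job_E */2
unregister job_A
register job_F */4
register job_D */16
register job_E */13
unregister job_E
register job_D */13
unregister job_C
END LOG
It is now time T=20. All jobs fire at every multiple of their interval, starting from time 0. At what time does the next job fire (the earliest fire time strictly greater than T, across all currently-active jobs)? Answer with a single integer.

Op 1: register job_C */12 -> active={job_C:*/12}
Op 2: register job_F */16 -> active={job_C:*/12, job_F:*/16}
Op 3: register job_A */7 -> active={job_A:*/7, job_C:*/12, job_F:*/16}
Op 4: register job_E */2 -> active={job_A:*/7, job_C:*/12, job_E:*/2, job_F:*/16}
Op 5: unregister job_A -> active={job_C:*/12, job_E:*/2, job_F:*/16}
Op 6: register job_F */4 -> active={job_C:*/12, job_E:*/2, job_F:*/4}
Op 7: register job_D */16 -> active={job_C:*/12, job_D:*/16, job_E:*/2, job_F:*/4}
Op 8: register job_E */13 -> active={job_C:*/12, job_D:*/16, job_E:*/13, job_F:*/4}
Op 9: unregister job_E -> active={job_C:*/12, job_D:*/16, job_F:*/4}
Op 10: register job_D */13 -> active={job_C:*/12, job_D:*/13, job_F:*/4}
Op 11: unregister job_C -> active={job_D:*/13, job_F:*/4}
  job_D: interval 13, next fire after T=20 is 26
  job_F: interval 4, next fire after T=20 is 24
Earliest fire time = 24 (job job_F)

Answer: 24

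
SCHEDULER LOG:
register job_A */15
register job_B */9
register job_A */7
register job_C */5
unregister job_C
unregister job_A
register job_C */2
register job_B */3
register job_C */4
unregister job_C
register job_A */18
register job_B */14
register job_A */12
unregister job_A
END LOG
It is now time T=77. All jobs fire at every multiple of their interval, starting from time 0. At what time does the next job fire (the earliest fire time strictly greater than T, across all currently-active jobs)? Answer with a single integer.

Op 1: register job_A */15 -> active={job_A:*/15}
Op 2: register job_B */9 -> active={job_A:*/15, job_B:*/9}
Op 3: register job_A */7 -> active={job_A:*/7, job_B:*/9}
Op 4: register job_C */5 -> active={job_A:*/7, job_B:*/9, job_C:*/5}
Op 5: unregister job_C -> active={job_A:*/7, job_B:*/9}
Op 6: unregister job_A -> active={job_B:*/9}
Op 7: register job_C */2 -> active={job_B:*/9, job_C:*/2}
Op 8: register job_B */3 -> active={job_B:*/3, job_C:*/2}
Op 9: register job_C */4 -> active={job_B:*/3, job_C:*/4}
Op 10: unregister job_C -> active={job_B:*/3}
Op 11: register job_A */18 -> active={job_A:*/18, job_B:*/3}
Op 12: register job_B */14 -> active={job_A:*/18, job_B:*/14}
Op 13: register job_A */12 -> active={job_A:*/12, job_B:*/14}
Op 14: unregister job_A -> active={job_B:*/14}
  job_B: interval 14, next fire after T=77 is 84
Earliest fire time = 84 (job job_B)

Answer: 84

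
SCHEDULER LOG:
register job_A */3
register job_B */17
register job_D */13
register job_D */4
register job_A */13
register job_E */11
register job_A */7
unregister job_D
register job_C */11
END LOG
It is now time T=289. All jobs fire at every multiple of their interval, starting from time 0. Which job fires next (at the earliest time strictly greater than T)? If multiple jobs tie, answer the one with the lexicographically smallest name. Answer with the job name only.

Answer: job_A

Derivation:
Op 1: register job_A */3 -> active={job_A:*/3}
Op 2: register job_B */17 -> active={job_A:*/3, job_B:*/17}
Op 3: register job_D */13 -> active={job_A:*/3, job_B:*/17, job_D:*/13}
Op 4: register job_D */4 -> active={job_A:*/3, job_B:*/17, job_D:*/4}
Op 5: register job_A */13 -> active={job_A:*/13, job_B:*/17, job_D:*/4}
Op 6: register job_E */11 -> active={job_A:*/13, job_B:*/17, job_D:*/4, job_E:*/11}
Op 7: register job_A */7 -> active={job_A:*/7, job_B:*/17, job_D:*/4, job_E:*/11}
Op 8: unregister job_D -> active={job_A:*/7, job_B:*/17, job_E:*/11}
Op 9: register job_C */11 -> active={job_A:*/7, job_B:*/17, job_C:*/11, job_E:*/11}
  job_A: interval 7, next fire after T=289 is 294
  job_B: interval 17, next fire after T=289 is 306
  job_C: interval 11, next fire after T=289 is 297
  job_E: interval 11, next fire after T=289 is 297
Earliest = 294, winner (lex tiebreak) = job_A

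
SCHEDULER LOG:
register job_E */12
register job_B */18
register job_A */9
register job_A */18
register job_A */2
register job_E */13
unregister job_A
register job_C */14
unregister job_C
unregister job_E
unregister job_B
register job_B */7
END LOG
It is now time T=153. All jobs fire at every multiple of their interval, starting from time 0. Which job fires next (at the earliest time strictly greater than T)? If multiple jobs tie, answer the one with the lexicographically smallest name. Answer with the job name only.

Op 1: register job_E */12 -> active={job_E:*/12}
Op 2: register job_B */18 -> active={job_B:*/18, job_E:*/12}
Op 3: register job_A */9 -> active={job_A:*/9, job_B:*/18, job_E:*/12}
Op 4: register job_A */18 -> active={job_A:*/18, job_B:*/18, job_E:*/12}
Op 5: register job_A */2 -> active={job_A:*/2, job_B:*/18, job_E:*/12}
Op 6: register job_E */13 -> active={job_A:*/2, job_B:*/18, job_E:*/13}
Op 7: unregister job_A -> active={job_B:*/18, job_E:*/13}
Op 8: register job_C */14 -> active={job_B:*/18, job_C:*/14, job_E:*/13}
Op 9: unregister job_C -> active={job_B:*/18, job_E:*/13}
Op 10: unregister job_E -> active={job_B:*/18}
Op 11: unregister job_B -> active={}
Op 12: register job_B */7 -> active={job_B:*/7}
  job_B: interval 7, next fire after T=153 is 154
Earliest = 154, winner (lex tiebreak) = job_B

Answer: job_B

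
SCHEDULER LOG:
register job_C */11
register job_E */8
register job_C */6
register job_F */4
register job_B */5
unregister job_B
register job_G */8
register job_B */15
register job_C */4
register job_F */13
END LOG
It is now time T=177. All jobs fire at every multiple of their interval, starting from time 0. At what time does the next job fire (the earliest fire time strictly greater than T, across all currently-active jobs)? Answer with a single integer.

Op 1: register job_C */11 -> active={job_C:*/11}
Op 2: register job_E */8 -> active={job_C:*/11, job_E:*/8}
Op 3: register job_C */6 -> active={job_C:*/6, job_E:*/8}
Op 4: register job_F */4 -> active={job_C:*/6, job_E:*/8, job_F:*/4}
Op 5: register job_B */5 -> active={job_B:*/5, job_C:*/6, job_E:*/8, job_F:*/4}
Op 6: unregister job_B -> active={job_C:*/6, job_E:*/8, job_F:*/4}
Op 7: register job_G */8 -> active={job_C:*/6, job_E:*/8, job_F:*/4, job_G:*/8}
Op 8: register job_B */15 -> active={job_B:*/15, job_C:*/6, job_E:*/8, job_F:*/4, job_G:*/8}
Op 9: register job_C */4 -> active={job_B:*/15, job_C:*/4, job_E:*/8, job_F:*/4, job_G:*/8}
Op 10: register job_F */13 -> active={job_B:*/15, job_C:*/4, job_E:*/8, job_F:*/13, job_G:*/8}
  job_B: interval 15, next fire after T=177 is 180
  job_C: interval 4, next fire after T=177 is 180
  job_E: interval 8, next fire after T=177 is 184
  job_F: interval 13, next fire after T=177 is 182
  job_G: interval 8, next fire after T=177 is 184
Earliest fire time = 180 (job job_B)

Answer: 180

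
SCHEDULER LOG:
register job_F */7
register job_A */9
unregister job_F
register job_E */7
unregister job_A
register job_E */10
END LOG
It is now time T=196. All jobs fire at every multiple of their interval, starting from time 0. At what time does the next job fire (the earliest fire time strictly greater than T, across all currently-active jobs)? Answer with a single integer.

Answer: 200

Derivation:
Op 1: register job_F */7 -> active={job_F:*/7}
Op 2: register job_A */9 -> active={job_A:*/9, job_F:*/7}
Op 3: unregister job_F -> active={job_A:*/9}
Op 4: register job_E */7 -> active={job_A:*/9, job_E:*/7}
Op 5: unregister job_A -> active={job_E:*/7}
Op 6: register job_E */10 -> active={job_E:*/10}
  job_E: interval 10, next fire after T=196 is 200
Earliest fire time = 200 (job job_E)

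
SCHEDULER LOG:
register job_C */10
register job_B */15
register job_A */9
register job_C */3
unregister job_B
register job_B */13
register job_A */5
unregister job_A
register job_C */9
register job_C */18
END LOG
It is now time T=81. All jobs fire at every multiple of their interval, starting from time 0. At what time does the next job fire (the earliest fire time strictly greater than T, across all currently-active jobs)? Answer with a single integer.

Answer: 90

Derivation:
Op 1: register job_C */10 -> active={job_C:*/10}
Op 2: register job_B */15 -> active={job_B:*/15, job_C:*/10}
Op 3: register job_A */9 -> active={job_A:*/9, job_B:*/15, job_C:*/10}
Op 4: register job_C */3 -> active={job_A:*/9, job_B:*/15, job_C:*/3}
Op 5: unregister job_B -> active={job_A:*/9, job_C:*/3}
Op 6: register job_B */13 -> active={job_A:*/9, job_B:*/13, job_C:*/3}
Op 7: register job_A */5 -> active={job_A:*/5, job_B:*/13, job_C:*/3}
Op 8: unregister job_A -> active={job_B:*/13, job_C:*/3}
Op 9: register job_C */9 -> active={job_B:*/13, job_C:*/9}
Op 10: register job_C */18 -> active={job_B:*/13, job_C:*/18}
  job_B: interval 13, next fire after T=81 is 91
  job_C: interval 18, next fire after T=81 is 90
Earliest fire time = 90 (job job_C)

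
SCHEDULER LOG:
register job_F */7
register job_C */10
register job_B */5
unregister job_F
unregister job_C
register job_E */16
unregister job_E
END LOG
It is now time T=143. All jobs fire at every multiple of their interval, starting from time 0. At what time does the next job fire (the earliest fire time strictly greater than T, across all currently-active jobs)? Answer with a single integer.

Op 1: register job_F */7 -> active={job_F:*/7}
Op 2: register job_C */10 -> active={job_C:*/10, job_F:*/7}
Op 3: register job_B */5 -> active={job_B:*/5, job_C:*/10, job_F:*/7}
Op 4: unregister job_F -> active={job_B:*/5, job_C:*/10}
Op 5: unregister job_C -> active={job_B:*/5}
Op 6: register job_E */16 -> active={job_B:*/5, job_E:*/16}
Op 7: unregister job_E -> active={job_B:*/5}
  job_B: interval 5, next fire after T=143 is 145
Earliest fire time = 145 (job job_B)

Answer: 145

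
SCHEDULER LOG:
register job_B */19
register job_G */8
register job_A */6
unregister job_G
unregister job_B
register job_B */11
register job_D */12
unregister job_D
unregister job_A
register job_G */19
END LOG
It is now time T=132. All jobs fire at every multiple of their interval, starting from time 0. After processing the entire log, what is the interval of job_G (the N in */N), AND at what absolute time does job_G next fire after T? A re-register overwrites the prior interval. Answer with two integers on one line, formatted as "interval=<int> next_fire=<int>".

Answer: interval=19 next_fire=133

Derivation:
Op 1: register job_B */19 -> active={job_B:*/19}
Op 2: register job_G */8 -> active={job_B:*/19, job_G:*/8}
Op 3: register job_A */6 -> active={job_A:*/6, job_B:*/19, job_G:*/8}
Op 4: unregister job_G -> active={job_A:*/6, job_B:*/19}
Op 5: unregister job_B -> active={job_A:*/6}
Op 6: register job_B */11 -> active={job_A:*/6, job_B:*/11}
Op 7: register job_D */12 -> active={job_A:*/6, job_B:*/11, job_D:*/12}
Op 8: unregister job_D -> active={job_A:*/6, job_B:*/11}
Op 9: unregister job_A -> active={job_B:*/11}
Op 10: register job_G */19 -> active={job_B:*/11, job_G:*/19}
Final interval of job_G = 19
Next fire of job_G after T=132: (132//19+1)*19 = 133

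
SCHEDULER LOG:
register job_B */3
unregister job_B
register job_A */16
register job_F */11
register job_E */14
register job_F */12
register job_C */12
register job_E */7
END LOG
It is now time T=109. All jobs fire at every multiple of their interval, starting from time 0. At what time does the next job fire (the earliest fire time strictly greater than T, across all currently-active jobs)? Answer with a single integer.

Answer: 112

Derivation:
Op 1: register job_B */3 -> active={job_B:*/3}
Op 2: unregister job_B -> active={}
Op 3: register job_A */16 -> active={job_A:*/16}
Op 4: register job_F */11 -> active={job_A:*/16, job_F:*/11}
Op 5: register job_E */14 -> active={job_A:*/16, job_E:*/14, job_F:*/11}
Op 6: register job_F */12 -> active={job_A:*/16, job_E:*/14, job_F:*/12}
Op 7: register job_C */12 -> active={job_A:*/16, job_C:*/12, job_E:*/14, job_F:*/12}
Op 8: register job_E */7 -> active={job_A:*/16, job_C:*/12, job_E:*/7, job_F:*/12}
  job_A: interval 16, next fire after T=109 is 112
  job_C: interval 12, next fire after T=109 is 120
  job_E: interval 7, next fire after T=109 is 112
  job_F: interval 12, next fire after T=109 is 120
Earliest fire time = 112 (job job_A)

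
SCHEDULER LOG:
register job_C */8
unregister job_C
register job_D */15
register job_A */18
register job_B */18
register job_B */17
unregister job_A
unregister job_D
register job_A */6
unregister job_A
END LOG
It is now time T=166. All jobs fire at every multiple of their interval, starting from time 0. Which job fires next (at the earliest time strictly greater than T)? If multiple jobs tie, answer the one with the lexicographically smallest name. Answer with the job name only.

Op 1: register job_C */8 -> active={job_C:*/8}
Op 2: unregister job_C -> active={}
Op 3: register job_D */15 -> active={job_D:*/15}
Op 4: register job_A */18 -> active={job_A:*/18, job_D:*/15}
Op 5: register job_B */18 -> active={job_A:*/18, job_B:*/18, job_D:*/15}
Op 6: register job_B */17 -> active={job_A:*/18, job_B:*/17, job_D:*/15}
Op 7: unregister job_A -> active={job_B:*/17, job_D:*/15}
Op 8: unregister job_D -> active={job_B:*/17}
Op 9: register job_A */6 -> active={job_A:*/6, job_B:*/17}
Op 10: unregister job_A -> active={job_B:*/17}
  job_B: interval 17, next fire after T=166 is 170
Earliest = 170, winner (lex tiebreak) = job_B

Answer: job_B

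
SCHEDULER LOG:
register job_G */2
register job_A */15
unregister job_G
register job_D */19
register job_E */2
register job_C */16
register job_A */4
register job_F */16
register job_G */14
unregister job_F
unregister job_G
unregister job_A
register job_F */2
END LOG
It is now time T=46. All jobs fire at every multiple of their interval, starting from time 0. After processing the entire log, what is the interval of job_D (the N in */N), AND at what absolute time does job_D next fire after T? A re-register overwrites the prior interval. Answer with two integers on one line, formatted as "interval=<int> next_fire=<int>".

Answer: interval=19 next_fire=57

Derivation:
Op 1: register job_G */2 -> active={job_G:*/2}
Op 2: register job_A */15 -> active={job_A:*/15, job_G:*/2}
Op 3: unregister job_G -> active={job_A:*/15}
Op 4: register job_D */19 -> active={job_A:*/15, job_D:*/19}
Op 5: register job_E */2 -> active={job_A:*/15, job_D:*/19, job_E:*/2}
Op 6: register job_C */16 -> active={job_A:*/15, job_C:*/16, job_D:*/19, job_E:*/2}
Op 7: register job_A */4 -> active={job_A:*/4, job_C:*/16, job_D:*/19, job_E:*/2}
Op 8: register job_F */16 -> active={job_A:*/4, job_C:*/16, job_D:*/19, job_E:*/2, job_F:*/16}
Op 9: register job_G */14 -> active={job_A:*/4, job_C:*/16, job_D:*/19, job_E:*/2, job_F:*/16, job_G:*/14}
Op 10: unregister job_F -> active={job_A:*/4, job_C:*/16, job_D:*/19, job_E:*/2, job_G:*/14}
Op 11: unregister job_G -> active={job_A:*/4, job_C:*/16, job_D:*/19, job_E:*/2}
Op 12: unregister job_A -> active={job_C:*/16, job_D:*/19, job_E:*/2}
Op 13: register job_F */2 -> active={job_C:*/16, job_D:*/19, job_E:*/2, job_F:*/2}
Final interval of job_D = 19
Next fire of job_D after T=46: (46//19+1)*19 = 57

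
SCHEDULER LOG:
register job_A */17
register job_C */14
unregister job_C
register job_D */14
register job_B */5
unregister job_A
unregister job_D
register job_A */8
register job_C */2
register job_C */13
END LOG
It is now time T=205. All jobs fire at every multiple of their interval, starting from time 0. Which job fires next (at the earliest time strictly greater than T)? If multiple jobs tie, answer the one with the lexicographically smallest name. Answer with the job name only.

Op 1: register job_A */17 -> active={job_A:*/17}
Op 2: register job_C */14 -> active={job_A:*/17, job_C:*/14}
Op 3: unregister job_C -> active={job_A:*/17}
Op 4: register job_D */14 -> active={job_A:*/17, job_D:*/14}
Op 5: register job_B */5 -> active={job_A:*/17, job_B:*/5, job_D:*/14}
Op 6: unregister job_A -> active={job_B:*/5, job_D:*/14}
Op 7: unregister job_D -> active={job_B:*/5}
Op 8: register job_A */8 -> active={job_A:*/8, job_B:*/5}
Op 9: register job_C */2 -> active={job_A:*/8, job_B:*/5, job_C:*/2}
Op 10: register job_C */13 -> active={job_A:*/8, job_B:*/5, job_C:*/13}
  job_A: interval 8, next fire after T=205 is 208
  job_B: interval 5, next fire after T=205 is 210
  job_C: interval 13, next fire after T=205 is 208
Earliest = 208, winner (lex tiebreak) = job_A

Answer: job_A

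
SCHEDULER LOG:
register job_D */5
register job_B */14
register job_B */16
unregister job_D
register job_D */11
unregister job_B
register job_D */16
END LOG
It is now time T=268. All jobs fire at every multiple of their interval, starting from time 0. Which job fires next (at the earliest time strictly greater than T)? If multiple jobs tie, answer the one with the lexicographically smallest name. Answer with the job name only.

Op 1: register job_D */5 -> active={job_D:*/5}
Op 2: register job_B */14 -> active={job_B:*/14, job_D:*/5}
Op 3: register job_B */16 -> active={job_B:*/16, job_D:*/5}
Op 4: unregister job_D -> active={job_B:*/16}
Op 5: register job_D */11 -> active={job_B:*/16, job_D:*/11}
Op 6: unregister job_B -> active={job_D:*/11}
Op 7: register job_D */16 -> active={job_D:*/16}
  job_D: interval 16, next fire after T=268 is 272
Earliest = 272, winner (lex tiebreak) = job_D

Answer: job_D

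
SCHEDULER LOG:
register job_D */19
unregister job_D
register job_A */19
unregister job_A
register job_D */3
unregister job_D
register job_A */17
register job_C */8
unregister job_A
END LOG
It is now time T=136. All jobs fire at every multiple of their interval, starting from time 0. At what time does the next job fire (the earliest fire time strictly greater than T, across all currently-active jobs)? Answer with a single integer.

Answer: 144

Derivation:
Op 1: register job_D */19 -> active={job_D:*/19}
Op 2: unregister job_D -> active={}
Op 3: register job_A */19 -> active={job_A:*/19}
Op 4: unregister job_A -> active={}
Op 5: register job_D */3 -> active={job_D:*/3}
Op 6: unregister job_D -> active={}
Op 7: register job_A */17 -> active={job_A:*/17}
Op 8: register job_C */8 -> active={job_A:*/17, job_C:*/8}
Op 9: unregister job_A -> active={job_C:*/8}
  job_C: interval 8, next fire after T=136 is 144
Earliest fire time = 144 (job job_C)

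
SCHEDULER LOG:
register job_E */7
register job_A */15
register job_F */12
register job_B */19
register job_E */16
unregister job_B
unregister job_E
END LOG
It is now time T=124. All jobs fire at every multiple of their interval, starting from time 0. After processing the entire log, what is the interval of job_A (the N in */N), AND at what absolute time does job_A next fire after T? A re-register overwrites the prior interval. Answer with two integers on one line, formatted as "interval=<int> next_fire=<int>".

Op 1: register job_E */7 -> active={job_E:*/7}
Op 2: register job_A */15 -> active={job_A:*/15, job_E:*/7}
Op 3: register job_F */12 -> active={job_A:*/15, job_E:*/7, job_F:*/12}
Op 4: register job_B */19 -> active={job_A:*/15, job_B:*/19, job_E:*/7, job_F:*/12}
Op 5: register job_E */16 -> active={job_A:*/15, job_B:*/19, job_E:*/16, job_F:*/12}
Op 6: unregister job_B -> active={job_A:*/15, job_E:*/16, job_F:*/12}
Op 7: unregister job_E -> active={job_A:*/15, job_F:*/12}
Final interval of job_A = 15
Next fire of job_A after T=124: (124//15+1)*15 = 135

Answer: interval=15 next_fire=135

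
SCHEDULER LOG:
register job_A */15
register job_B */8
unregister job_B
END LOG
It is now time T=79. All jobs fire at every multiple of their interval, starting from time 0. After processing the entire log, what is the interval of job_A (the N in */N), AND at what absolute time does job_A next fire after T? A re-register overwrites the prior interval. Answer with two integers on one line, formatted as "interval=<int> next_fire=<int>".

Answer: interval=15 next_fire=90

Derivation:
Op 1: register job_A */15 -> active={job_A:*/15}
Op 2: register job_B */8 -> active={job_A:*/15, job_B:*/8}
Op 3: unregister job_B -> active={job_A:*/15}
Final interval of job_A = 15
Next fire of job_A after T=79: (79//15+1)*15 = 90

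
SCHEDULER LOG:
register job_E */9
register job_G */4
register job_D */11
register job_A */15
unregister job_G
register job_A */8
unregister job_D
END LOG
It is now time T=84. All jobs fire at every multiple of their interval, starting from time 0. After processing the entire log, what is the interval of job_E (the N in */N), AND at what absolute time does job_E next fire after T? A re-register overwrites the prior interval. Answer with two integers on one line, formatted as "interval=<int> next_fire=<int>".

Op 1: register job_E */9 -> active={job_E:*/9}
Op 2: register job_G */4 -> active={job_E:*/9, job_G:*/4}
Op 3: register job_D */11 -> active={job_D:*/11, job_E:*/9, job_G:*/4}
Op 4: register job_A */15 -> active={job_A:*/15, job_D:*/11, job_E:*/9, job_G:*/4}
Op 5: unregister job_G -> active={job_A:*/15, job_D:*/11, job_E:*/9}
Op 6: register job_A */8 -> active={job_A:*/8, job_D:*/11, job_E:*/9}
Op 7: unregister job_D -> active={job_A:*/8, job_E:*/9}
Final interval of job_E = 9
Next fire of job_E after T=84: (84//9+1)*9 = 90

Answer: interval=9 next_fire=90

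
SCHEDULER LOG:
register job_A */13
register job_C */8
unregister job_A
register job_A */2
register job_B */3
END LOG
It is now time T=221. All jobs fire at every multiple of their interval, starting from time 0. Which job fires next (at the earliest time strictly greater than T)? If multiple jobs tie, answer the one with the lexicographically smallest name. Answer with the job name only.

Answer: job_A

Derivation:
Op 1: register job_A */13 -> active={job_A:*/13}
Op 2: register job_C */8 -> active={job_A:*/13, job_C:*/8}
Op 3: unregister job_A -> active={job_C:*/8}
Op 4: register job_A */2 -> active={job_A:*/2, job_C:*/8}
Op 5: register job_B */3 -> active={job_A:*/2, job_B:*/3, job_C:*/8}
  job_A: interval 2, next fire after T=221 is 222
  job_B: interval 3, next fire after T=221 is 222
  job_C: interval 8, next fire after T=221 is 224
Earliest = 222, winner (lex tiebreak) = job_A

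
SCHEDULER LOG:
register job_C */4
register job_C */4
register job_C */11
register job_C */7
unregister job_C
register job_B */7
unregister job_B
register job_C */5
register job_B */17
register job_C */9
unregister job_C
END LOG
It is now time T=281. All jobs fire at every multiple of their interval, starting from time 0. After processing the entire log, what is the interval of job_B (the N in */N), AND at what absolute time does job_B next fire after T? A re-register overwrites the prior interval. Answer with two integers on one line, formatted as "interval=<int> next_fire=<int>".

Answer: interval=17 next_fire=289

Derivation:
Op 1: register job_C */4 -> active={job_C:*/4}
Op 2: register job_C */4 -> active={job_C:*/4}
Op 3: register job_C */11 -> active={job_C:*/11}
Op 4: register job_C */7 -> active={job_C:*/7}
Op 5: unregister job_C -> active={}
Op 6: register job_B */7 -> active={job_B:*/7}
Op 7: unregister job_B -> active={}
Op 8: register job_C */5 -> active={job_C:*/5}
Op 9: register job_B */17 -> active={job_B:*/17, job_C:*/5}
Op 10: register job_C */9 -> active={job_B:*/17, job_C:*/9}
Op 11: unregister job_C -> active={job_B:*/17}
Final interval of job_B = 17
Next fire of job_B after T=281: (281//17+1)*17 = 289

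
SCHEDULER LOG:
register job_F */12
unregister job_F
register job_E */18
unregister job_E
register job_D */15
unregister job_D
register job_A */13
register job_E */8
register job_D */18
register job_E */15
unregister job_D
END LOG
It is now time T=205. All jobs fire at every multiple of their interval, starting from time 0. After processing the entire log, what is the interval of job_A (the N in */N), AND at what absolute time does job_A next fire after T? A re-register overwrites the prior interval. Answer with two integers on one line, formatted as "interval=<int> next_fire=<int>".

Op 1: register job_F */12 -> active={job_F:*/12}
Op 2: unregister job_F -> active={}
Op 3: register job_E */18 -> active={job_E:*/18}
Op 4: unregister job_E -> active={}
Op 5: register job_D */15 -> active={job_D:*/15}
Op 6: unregister job_D -> active={}
Op 7: register job_A */13 -> active={job_A:*/13}
Op 8: register job_E */8 -> active={job_A:*/13, job_E:*/8}
Op 9: register job_D */18 -> active={job_A:*/13, job_D:*/18, job_E:*/8}
Op 10: register job_E */15 -> active={job_A:*/13, job_D:*/18, job_E:*/15}
Op 11: unregister job_D -> active={job_A:*/13, job_E:*/15}
Final interval of job_A = 13
Next fire of job_A after T=205: (205//13+1)*13 = 208

Answer: interval=13 next_fire=208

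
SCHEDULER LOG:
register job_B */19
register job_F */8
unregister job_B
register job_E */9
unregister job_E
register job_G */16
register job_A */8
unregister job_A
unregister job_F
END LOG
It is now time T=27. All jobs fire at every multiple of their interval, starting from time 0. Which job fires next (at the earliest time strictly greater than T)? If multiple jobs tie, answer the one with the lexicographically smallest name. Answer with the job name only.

Answer: job_G

Derivation:
Op 1: register job_B */19 -> active={job_B:*/19}
Op 2: register job_F */8 -> active={job_B:*/19, job_F:*/8}
Op 3: unregister job_B -> active={job_F:*/8}
Op 4: register job_E */9 -> active={job_E:*/9, job_F:*/8}
Op 5: unregister job_E -> active={job_F:*/8}
Op 6: register job_G */16 -> active={job_F:*/8, job_G:*/16}
Op 7: register job_A */8 -> active={job_A:*/8, job_F:*/8, job_G:*/16}
Op 8: unregister job_A -> active={job_F:*/8, job_G:*/16}
Op 9: unregister job_F -> active={job_G:*/16}
  job_G: interval 16, next fire after T=27 is 32
Earliest = 32, winner (lex tiebreak) = job_G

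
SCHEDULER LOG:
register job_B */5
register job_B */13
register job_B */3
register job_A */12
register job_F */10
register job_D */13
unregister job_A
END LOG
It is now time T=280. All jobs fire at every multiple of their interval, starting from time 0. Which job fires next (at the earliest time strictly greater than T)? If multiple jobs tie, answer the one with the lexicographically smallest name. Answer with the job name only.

Op 1: register job_B */5 -> active={job_B:*/5}
Op 2: register job_B */13 -> active={job_B:*/13}
Op 3: register job_B */3 -> active={job_B:*/3}
Op 4: register job_A */12 -> active={job_A:*/12, job_B:*/3}
Op 5: register job_F */10 -> active={job_A:*/12, job_B:*/3, job_F:*/10}
Op 6: register job_D */13 -> active={job_A:*/12, job_B:*/3, job_D:*/13, job_F:*/10}
Op 7: unregister job_A -> active={job_B:*/3, job_D:*/13, job_F:*/10}
  job_B: interval 3, next fire after T=280 is 282
  job_D: interval 13, next fire after T=280 is 286
  job_F: interval 10, next fire after T=280 is 290
Earliest = 282, winner (lex tiebreak) = job_B

Answer: job_B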